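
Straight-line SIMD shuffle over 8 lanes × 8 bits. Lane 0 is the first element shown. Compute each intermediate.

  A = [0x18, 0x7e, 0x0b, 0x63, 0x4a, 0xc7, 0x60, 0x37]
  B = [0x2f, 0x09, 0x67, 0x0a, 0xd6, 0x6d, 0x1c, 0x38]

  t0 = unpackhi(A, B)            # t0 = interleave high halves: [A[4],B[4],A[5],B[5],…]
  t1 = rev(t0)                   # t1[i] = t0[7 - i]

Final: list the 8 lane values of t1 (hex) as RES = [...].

→ t0 |4a|d6|c7|6d|60|1c|37|38|
→ t1 |38|37|1c|60|6d|c7|d6|4a|

RES = [0x38, 0x37, 0x1c, 0x60, 0x6d, 0xc7, 0xd6, 0x4a]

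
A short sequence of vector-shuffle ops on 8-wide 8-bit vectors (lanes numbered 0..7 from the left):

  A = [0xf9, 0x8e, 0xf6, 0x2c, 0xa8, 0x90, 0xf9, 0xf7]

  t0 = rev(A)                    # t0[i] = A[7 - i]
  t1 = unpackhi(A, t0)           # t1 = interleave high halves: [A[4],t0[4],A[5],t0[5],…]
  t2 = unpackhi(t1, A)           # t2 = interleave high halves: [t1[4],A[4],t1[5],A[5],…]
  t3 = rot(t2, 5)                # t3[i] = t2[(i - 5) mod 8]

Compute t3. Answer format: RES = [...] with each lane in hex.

t0 = [0xf7, 0xf9, 0x90, 0xa8, 0x2c, 0xf6, 0x8e, 0xf9]
t1 = [0xa8, 0x2c, 0x90, 0xf6, 0xf9, 0x8e, 0xf7, 0xf9]
t2 = [0xf9, 0xa8, 0x8e, 0x90, 0xf7, 0xf9, 0xf9, 0xf7]
t3 = [0x90, 0xf7, 0xf9, 0xf9, 0xf7, 0xf9, 0xa8, 0x8e]

RES = [0x90, 0xf7, 0xf9, 0xf9, 0xf7, 0xf9, 0xa8, 0x8e]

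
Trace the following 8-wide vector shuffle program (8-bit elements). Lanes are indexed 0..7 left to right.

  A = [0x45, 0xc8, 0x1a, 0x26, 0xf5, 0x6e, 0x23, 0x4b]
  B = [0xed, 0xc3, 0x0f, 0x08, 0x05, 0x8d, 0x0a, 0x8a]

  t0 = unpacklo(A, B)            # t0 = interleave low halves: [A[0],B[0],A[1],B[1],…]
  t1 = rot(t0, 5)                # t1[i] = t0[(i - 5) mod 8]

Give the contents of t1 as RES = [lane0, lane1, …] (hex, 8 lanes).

RES = [0xc3, 0x1a, 0x0f, 0x26, 0x08, 0x45, 0xed, 0xc8]

  t0: 45 ed c8 c3 1a 0f 26 08
  t1: c3 1a 0f 26 08 45 ed c8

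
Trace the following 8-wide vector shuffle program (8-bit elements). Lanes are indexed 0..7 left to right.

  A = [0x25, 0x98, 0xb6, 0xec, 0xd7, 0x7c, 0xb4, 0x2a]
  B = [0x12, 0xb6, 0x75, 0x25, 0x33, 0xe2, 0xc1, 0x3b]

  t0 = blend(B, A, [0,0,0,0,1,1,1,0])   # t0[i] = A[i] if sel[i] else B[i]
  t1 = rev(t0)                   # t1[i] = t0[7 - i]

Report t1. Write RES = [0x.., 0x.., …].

RES = [ 0x3b  0xb4  0x7c  0xd7  0x25  0x75  0xb6  0x12 ]

→ t0 |12|b6|75|25|d7|7c|b4|3b|
→ t1 |3b|b4|7c|d7|25|75|b6|12|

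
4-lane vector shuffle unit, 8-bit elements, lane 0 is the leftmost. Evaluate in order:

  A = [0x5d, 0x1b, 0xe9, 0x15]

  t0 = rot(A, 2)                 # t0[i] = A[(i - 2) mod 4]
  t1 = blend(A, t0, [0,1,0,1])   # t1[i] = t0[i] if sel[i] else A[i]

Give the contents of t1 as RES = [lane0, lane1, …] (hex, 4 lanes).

  t0: e9 15 5d 1b
  t1: 5d 15 e9 1b

RES = [ 0x5d  0x15  0xe9  0x1b ]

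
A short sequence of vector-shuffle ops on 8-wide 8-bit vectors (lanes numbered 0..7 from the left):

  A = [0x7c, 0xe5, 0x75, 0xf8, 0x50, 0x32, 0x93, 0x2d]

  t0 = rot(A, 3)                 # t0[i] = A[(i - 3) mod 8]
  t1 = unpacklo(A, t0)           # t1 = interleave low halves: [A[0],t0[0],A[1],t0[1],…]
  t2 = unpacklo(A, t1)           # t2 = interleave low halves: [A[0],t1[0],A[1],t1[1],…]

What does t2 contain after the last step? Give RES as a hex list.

RES = [0x7c, 0x7c, 0xe5, 0x32, 0x75, 0xe5, 0xf8, 0x93]

t0 = [0x32, 0x93, 0x2d, 0x7c, 0xe5, 0x75, 0xf8, 0x50]
t1 = [0x7c, 0x32, 0xe5, 0x93, 0x75, 0x2d, 0xf8, 0x7c]
t2 = [0x7c, 0x7c, 0xe5, 0x32, 0x75, 0xe5, 0xf8, 0x93]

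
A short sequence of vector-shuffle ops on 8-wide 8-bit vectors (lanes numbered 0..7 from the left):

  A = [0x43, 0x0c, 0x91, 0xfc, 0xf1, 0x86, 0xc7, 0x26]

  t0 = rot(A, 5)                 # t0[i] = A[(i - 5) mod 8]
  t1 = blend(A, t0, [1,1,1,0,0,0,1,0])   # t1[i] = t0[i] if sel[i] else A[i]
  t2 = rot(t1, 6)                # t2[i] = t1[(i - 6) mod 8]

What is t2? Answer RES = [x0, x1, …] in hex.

t0 = [0xfc, 0xf1, 0x86, 0xc7, 0x26, 0x43, 0x0c, 0x91]
t1 = [0xfc, 0xf1, 0x86, 0xfc, 0xf1, 0x86, 0x0c, 0x26]
t2 = [0x86, 0xfc, 0xf1, 0x86, 0x0c, 0x26, 0xfc, 0xf1]

RES = [0x86, 0xfc, 0xf1, 0x86, 0x0c, 0x26, 0xfc, 0xf1]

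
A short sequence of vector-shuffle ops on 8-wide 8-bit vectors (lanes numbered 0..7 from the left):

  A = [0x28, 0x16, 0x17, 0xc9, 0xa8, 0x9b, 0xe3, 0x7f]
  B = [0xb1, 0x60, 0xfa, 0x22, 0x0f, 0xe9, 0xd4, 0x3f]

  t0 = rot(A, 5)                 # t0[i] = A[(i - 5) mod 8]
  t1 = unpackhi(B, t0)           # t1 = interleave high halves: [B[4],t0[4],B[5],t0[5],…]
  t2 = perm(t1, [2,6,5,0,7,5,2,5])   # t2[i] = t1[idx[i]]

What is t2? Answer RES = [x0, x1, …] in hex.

  t0: c9 a8 9b e3 7f 28 16 17
  t1: 0f 7f e9 28 d4 16 3f 17
  t2: e9 3f 16 0f 17 16 e9 16

RES = [0xe9, 0x3f, 0x16, 0x0f, 0x17, 0x16, 0xe9, 0x16]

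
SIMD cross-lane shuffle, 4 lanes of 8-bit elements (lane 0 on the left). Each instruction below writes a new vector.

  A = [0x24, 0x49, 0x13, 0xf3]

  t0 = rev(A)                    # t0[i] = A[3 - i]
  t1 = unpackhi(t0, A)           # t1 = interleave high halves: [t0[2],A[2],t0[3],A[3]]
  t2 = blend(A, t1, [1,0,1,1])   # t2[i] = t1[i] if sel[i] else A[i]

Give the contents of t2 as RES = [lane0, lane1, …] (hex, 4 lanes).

t0 = [0xf3, 0x13, 0x49, 0x24]
t1 = [0x49, 0x13, 0x24, 0xf3]
t2 = [0x49, 0x49, 0x24, 0xf3]

RES = [0x49, 0x49, 0x24, 0xf3]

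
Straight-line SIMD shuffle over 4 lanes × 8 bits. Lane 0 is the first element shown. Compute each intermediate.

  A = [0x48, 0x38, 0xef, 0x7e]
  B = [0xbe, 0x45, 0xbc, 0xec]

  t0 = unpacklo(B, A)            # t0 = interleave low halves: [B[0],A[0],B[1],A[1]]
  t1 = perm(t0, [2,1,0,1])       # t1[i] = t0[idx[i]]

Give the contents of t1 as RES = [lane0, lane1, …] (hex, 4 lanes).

RES = [0x45, 0x48, 0xbe, 0x48]

→ t0 |be|48|45|38|
→ t1 |45|48|be|48|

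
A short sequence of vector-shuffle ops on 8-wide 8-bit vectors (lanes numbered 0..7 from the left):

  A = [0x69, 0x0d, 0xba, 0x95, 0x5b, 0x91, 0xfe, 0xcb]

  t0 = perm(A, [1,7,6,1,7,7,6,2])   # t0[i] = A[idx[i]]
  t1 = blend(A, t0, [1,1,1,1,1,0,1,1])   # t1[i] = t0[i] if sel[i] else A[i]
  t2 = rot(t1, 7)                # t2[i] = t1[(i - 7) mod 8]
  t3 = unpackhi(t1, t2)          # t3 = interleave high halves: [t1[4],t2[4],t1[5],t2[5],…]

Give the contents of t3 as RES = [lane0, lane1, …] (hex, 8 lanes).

  t0: 0d cb fe 0d cb cb fe ba
  t1: 0d cb fe 0d cb 91 fe ba
  t2: cb fe 0d cb 91 fe ba 0d
  t3: cb 91 91 fe fe ba ba 0d

RES = [ 0xcb  0x91  0x91  0xfe  0xfe  0xba  0xba  0x0d ]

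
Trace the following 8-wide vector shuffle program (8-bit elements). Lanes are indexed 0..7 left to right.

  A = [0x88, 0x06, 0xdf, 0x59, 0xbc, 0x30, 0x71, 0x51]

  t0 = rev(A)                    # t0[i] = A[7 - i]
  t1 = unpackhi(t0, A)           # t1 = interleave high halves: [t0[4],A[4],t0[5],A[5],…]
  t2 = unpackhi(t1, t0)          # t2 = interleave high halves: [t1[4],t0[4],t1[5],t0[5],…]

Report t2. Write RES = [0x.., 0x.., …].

→ t0 |51|71|30|bc|59|df|06|88|
→ t1 |59|bc|df|30|06|71|88|51|
→ t2 |06|59|71|df|88|06|51|88|

RES = [ 0x06  0x59  0x71  0xdf  0x88  0x06  0x51  0x88 ]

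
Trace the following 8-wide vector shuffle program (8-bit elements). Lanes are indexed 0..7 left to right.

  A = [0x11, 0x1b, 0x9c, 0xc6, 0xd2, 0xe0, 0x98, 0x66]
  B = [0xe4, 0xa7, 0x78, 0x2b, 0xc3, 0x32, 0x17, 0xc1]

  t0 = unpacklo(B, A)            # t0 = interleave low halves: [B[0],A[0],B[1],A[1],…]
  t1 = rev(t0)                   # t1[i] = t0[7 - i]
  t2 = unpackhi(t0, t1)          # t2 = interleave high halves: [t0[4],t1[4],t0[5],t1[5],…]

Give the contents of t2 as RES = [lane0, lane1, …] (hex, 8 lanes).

RES = [0x78, 0x1b, 0x9c, 0xa7, 0x2b, 0x11, 0xc6, 0xe4]

  t0: e4 11 a7 1b 78 9c 2b c6
  t1: c6 2b 9c 78 1b a7 11 e4
  t2: 78 1b 9c a7 2b 11 c6 e4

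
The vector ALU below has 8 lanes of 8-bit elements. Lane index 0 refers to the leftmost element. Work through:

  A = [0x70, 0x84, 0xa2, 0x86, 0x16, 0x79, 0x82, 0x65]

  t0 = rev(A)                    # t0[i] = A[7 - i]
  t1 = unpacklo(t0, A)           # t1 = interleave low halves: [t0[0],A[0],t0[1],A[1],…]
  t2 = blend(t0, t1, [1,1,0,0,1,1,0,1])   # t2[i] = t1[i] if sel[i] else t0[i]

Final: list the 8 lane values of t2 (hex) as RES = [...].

  t0: 65 82 79 16 86 a2 84 70
  t1: 65 70 82 84 79 a2 16 86
  t2: 65 70 79 16 79 a2 84 86

RES = [ 0x65  0x70  0x79  0x16  0x79  0xa2  0x84  0x86 ]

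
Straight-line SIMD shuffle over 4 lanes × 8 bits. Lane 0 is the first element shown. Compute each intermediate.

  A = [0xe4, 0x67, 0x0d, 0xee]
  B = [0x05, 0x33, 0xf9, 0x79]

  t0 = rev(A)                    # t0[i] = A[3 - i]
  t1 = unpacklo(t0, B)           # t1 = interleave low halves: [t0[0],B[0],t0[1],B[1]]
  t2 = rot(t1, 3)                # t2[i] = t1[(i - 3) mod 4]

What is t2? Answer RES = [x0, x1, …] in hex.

RES = [ 0x05  0x0d  0x33  0xee ]

t0 = [0xee, 0x0d, 0x67, 0xe4]
t1 = [0xee, 0x05, 0x0d, 0x33]
t2 = [0x05, 0x0d, 0x33, 0xee]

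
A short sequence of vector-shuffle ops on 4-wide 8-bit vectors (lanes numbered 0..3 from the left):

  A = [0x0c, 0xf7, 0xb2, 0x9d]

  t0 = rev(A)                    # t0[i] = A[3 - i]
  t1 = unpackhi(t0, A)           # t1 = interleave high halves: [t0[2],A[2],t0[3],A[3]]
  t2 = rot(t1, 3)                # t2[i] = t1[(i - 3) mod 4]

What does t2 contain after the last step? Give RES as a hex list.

RES = [0xb2, 0x0c, 0x9d, 0xf7]

→ t0 |9d|b2|f7|0c|
→ t1 |f7|b2|0c|9d|
→ t2 |b2|0c|9d|f7|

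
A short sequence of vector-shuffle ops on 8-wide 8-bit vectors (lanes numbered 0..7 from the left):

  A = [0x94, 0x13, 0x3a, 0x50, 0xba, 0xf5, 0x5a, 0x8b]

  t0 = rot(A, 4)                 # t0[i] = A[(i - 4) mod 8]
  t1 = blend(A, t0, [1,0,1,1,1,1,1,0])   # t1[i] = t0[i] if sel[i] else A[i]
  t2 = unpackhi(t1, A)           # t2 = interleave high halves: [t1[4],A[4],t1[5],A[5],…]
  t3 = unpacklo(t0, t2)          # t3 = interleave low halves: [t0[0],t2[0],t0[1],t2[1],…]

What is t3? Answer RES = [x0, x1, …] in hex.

t0 = [0xba, 0xf5, 0x5a, 0x8b, 0x94, 0x13, 0x3a, 0x50]
t1 = [0xba, 0x13, 0x5a, 0x8b, 0x94, 0x13, 0x3a, 0x8b]
t2 = [0x94, 0xba, 0x13, 0xf5, 0x3a, 0x5a, 0x8b, 0x8b]
t3 = [0xba, 0x94, 0xf5, 0xba, 0x5a, 0x13, 0x8b, 0xf5]

RES = [0xba, 0x94, 0xf5, 0xba, 0x5a, 0x13, 0x8b, 0xf5]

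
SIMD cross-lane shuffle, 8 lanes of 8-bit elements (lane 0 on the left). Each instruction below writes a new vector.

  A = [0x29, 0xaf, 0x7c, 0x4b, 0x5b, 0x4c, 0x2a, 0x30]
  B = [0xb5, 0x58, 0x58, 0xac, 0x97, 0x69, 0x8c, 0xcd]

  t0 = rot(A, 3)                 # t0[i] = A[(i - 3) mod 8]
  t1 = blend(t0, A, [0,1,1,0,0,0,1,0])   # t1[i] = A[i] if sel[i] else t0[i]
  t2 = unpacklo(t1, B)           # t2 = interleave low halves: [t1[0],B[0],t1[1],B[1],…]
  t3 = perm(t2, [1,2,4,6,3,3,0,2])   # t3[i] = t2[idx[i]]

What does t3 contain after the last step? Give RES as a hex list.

RES = [0xb5, 0xaf, 0x7c, 0x29, 0x58, 0x58, 0x4c, 0xaf]

→ t0 |4c|2a|30|29|af|7c|4b|5b|
→ t1 |4c|af|7c|29|af|7c|2a|5b|
→ t2 |4c|b5|af|58|7c|58|29|ac|
→ t3 |b5|af|7c|29|58|58|4c|af|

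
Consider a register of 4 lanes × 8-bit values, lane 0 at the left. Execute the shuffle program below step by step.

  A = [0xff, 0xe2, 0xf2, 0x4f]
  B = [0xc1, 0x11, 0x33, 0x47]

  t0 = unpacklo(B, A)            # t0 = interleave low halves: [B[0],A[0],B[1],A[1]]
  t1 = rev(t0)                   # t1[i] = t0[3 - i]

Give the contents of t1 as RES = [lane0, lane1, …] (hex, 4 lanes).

RES = [0xe2, 0x11, 0xff, 0xc1]

→ t0 |c1|ff|11|e2|
→ t1 |e2|11|ff|c1|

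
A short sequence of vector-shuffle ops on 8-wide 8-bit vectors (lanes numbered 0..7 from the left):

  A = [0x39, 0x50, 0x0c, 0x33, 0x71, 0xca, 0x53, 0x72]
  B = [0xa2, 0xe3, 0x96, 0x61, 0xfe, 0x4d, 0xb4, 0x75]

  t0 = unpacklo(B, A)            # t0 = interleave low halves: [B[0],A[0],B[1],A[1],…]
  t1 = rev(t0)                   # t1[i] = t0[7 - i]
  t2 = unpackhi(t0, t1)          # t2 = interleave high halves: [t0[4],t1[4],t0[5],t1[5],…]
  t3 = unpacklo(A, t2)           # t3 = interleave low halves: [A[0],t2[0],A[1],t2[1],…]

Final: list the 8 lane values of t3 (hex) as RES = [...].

RES = [ 0x39  0x96  0x50  0x50  0x0c  0x0c  0x33  0xe3 ]

  t0: a2 39 e3 50 96 0c 61 33
  t1: 33 61 0c 96 50 e3 39 a2
  t2: 96 50 0c e3 61 39 33 a2
  t3: 39 96 50 50 0c 0c 33 e3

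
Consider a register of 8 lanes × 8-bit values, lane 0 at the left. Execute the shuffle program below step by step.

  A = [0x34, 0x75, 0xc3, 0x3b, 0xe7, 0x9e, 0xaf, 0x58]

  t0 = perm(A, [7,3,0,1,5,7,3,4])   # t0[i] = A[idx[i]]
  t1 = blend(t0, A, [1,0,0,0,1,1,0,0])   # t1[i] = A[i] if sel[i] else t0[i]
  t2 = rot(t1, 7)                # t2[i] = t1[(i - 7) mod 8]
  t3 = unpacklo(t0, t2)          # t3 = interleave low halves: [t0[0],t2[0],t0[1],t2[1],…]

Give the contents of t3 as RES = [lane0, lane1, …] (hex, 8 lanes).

RES = [ 0x58  0x3b  0x3b  0x34  0x34  0x75  0x75  0xe7 ]

t0 = [0x58, 0x3b, 0x34, 0x75, 0x9e, 0x58, 0x3b, 0xe7]
t1 = [0x34, 0x3b, 0x34, 0x75, 0xe7, 0x9e, 0x3b, 0xe7]
t2 = [0x3b, 0x34, 0x75, 0xe7, 0x9e, 0x3b, 0xe7, 0x34]
t3 = [0x58, 0x3b, 0x3b, 0x34, 0x34, 0x75, 0x75, 0xe7]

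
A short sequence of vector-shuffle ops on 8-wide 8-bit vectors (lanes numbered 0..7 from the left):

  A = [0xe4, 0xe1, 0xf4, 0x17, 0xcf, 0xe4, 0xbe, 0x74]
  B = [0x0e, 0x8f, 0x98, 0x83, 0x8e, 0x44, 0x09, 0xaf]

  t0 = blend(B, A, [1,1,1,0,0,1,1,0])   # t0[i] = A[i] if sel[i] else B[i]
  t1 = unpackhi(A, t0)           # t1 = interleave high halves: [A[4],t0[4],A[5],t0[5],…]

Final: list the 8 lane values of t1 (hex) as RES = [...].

t0 = [0xe4, 0xe1, 0xf4, 0x83, 0x8e, 0xe4, 0xbe, 0xaf]
t1 = [0xcf, 0x8e, 0xe4, 0xe4, 0xbe, 0xbe, 0x74, 0xaf]

RES = [ 0xcf  0x8e  0xe4  0xe4  0xbe  0xbe  0x74  0xaf ]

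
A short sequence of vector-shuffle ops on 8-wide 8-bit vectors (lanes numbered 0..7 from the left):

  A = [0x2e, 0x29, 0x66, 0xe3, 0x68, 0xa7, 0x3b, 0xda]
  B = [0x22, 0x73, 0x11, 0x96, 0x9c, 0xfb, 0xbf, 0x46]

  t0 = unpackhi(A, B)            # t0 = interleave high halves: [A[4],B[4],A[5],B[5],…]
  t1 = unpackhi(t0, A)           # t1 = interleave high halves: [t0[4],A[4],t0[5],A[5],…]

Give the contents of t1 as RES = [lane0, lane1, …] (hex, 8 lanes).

RES = [0x3b, 0x68, 0xbf, 0xa7, 0xda, 0x3b, 0x46, 0xda]

  t0: 68 9c a7 fb 3b bf da 46
  t1: 3b 68 bf a7 da 3b 46 da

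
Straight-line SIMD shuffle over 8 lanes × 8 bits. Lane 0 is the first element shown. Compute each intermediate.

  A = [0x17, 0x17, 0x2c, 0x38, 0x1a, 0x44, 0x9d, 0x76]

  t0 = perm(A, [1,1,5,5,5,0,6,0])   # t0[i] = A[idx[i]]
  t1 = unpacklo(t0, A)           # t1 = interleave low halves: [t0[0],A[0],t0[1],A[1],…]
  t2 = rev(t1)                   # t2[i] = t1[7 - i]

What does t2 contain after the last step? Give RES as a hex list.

  t0: 17 17 44 44 44 17 9d 17
  t1: 17 17 17 17 44 2c 44 38
  t2: 38 44 2c 44 17 17 17 17

RES = [ 0x38  0x44  0x2c  0x44  0x17  0x17  0x17  0x17 ]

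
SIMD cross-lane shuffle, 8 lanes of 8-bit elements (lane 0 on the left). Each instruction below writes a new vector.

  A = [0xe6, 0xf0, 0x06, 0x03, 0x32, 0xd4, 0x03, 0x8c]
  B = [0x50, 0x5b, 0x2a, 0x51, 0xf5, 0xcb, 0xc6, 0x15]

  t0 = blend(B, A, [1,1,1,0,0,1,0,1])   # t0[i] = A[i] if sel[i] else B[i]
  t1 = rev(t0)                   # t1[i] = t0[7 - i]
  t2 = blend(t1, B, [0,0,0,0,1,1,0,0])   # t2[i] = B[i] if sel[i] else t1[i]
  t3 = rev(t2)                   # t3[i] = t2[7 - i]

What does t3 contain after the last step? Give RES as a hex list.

t0 = [0xe6, 0xf0, 0x06, 0x51, 0xf5, 0xd4, 0xc6, 0x8c]
t1 = [0x8c, 0xc6, 0xd4, 0xf5, 0x51, 0x06, 0xf0, 0xe6]
t2 = [0x8c, 0xc6, 0xd4, 0xf5, 0xf5, 0xcb, 0xf0, 0xe6]
t3 = [0xe6, 0xf0, 0xcb, 0xf5, 0xf5, 0xd4, 0xc6, 0x8c]

RES = [0xe6, 0xf0, 0xcb, 0xf5, 0xf5, 0xd4, 0xc6, 0x8c]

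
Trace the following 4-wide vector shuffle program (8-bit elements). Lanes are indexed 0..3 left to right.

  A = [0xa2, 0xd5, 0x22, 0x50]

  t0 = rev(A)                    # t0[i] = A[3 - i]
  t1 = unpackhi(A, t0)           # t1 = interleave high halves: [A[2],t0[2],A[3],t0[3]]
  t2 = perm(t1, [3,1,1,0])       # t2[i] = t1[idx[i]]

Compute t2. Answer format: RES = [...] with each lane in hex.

→ t0 |50|22|d5|a2|
→ t1 |22|d5|50|a2|
→ t2 |a2|d5|d5|22|

RES = [ 0xa2  0xd5  0xd5  0x22 ]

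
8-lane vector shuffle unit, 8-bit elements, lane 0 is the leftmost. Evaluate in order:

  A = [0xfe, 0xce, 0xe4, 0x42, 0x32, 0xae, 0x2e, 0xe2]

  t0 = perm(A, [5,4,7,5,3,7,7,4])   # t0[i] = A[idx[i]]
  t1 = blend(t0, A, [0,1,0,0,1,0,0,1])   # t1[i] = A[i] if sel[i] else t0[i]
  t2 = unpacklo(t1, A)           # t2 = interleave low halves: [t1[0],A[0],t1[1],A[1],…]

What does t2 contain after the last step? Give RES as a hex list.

RES = [0xae, 0xfe, 0xce, 0xce, 0xe2, 0xe4, 0xae, 0x42]

→ t0 |ae|32|e2|ae|42|e2|e2|32|
→ t1 |ae|ce|e2|ae|32|e2|e2|e2|
→ t2 |ae|fe|ce|ce|e2|e4|ae|42|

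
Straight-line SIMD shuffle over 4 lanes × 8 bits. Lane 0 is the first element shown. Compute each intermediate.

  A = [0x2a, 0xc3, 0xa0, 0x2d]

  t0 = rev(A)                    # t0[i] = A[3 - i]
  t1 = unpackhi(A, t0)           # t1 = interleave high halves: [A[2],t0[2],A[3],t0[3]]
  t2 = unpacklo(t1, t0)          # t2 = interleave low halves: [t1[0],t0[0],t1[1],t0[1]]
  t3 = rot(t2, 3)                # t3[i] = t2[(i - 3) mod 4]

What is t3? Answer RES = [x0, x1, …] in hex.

RES = [0x2d, 0xc3, 0xa0, 0xa0]

  t0: 2d a0 c3 2a
  t1: a0 c3 2d 2a
  t2: a0 2d c3 a0
  t3: 2d c3 a0 a0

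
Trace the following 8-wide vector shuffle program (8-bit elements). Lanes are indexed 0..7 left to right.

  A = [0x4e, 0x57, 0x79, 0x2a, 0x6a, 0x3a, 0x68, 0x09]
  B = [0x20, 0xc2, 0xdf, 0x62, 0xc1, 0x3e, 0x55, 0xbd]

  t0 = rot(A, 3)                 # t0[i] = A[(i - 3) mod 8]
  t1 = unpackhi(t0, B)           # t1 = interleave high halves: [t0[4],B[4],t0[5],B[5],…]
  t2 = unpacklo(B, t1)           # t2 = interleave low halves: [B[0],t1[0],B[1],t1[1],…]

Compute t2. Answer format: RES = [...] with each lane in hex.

RES = [ 0x20  0x57  0xc2  0xc1  0xdf  0x79  0x62  0x3e ]

→ t0 |3a|68|09|4e|57|79|2a|6a|
→ t1 |57|c1|79|3e|2a|55|6a|bd|
→ t2 |20|57|c2|c1|df|79|62|3e|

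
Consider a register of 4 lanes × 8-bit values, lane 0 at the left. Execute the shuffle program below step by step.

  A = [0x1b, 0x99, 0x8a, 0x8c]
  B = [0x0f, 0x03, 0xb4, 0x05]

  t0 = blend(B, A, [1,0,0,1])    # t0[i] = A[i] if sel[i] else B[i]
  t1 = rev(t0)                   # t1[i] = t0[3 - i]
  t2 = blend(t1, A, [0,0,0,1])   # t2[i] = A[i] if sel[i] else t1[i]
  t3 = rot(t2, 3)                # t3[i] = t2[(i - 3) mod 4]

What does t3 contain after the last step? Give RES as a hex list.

→ t0 |1b|03|b4|8c|
→ t1 |8c|b4|03|1b|
→ t2 |8c|b4|03|8c|
→ t3 |b4|03|8c|8c|

RES = [ 0xb4  0x03  0x8c  0x8c ]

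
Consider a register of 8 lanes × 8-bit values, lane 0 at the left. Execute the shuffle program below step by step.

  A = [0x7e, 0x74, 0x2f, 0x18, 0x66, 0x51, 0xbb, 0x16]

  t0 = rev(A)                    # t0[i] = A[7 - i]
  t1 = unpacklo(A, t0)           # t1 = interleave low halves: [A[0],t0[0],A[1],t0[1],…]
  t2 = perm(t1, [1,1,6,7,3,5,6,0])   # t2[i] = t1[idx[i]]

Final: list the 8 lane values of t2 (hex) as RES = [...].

RES = [ 0x16  0x16  0x18  0x66  0xbb  0x51  0x18  0x7e ]

→ t0 |16|bb|51|66|18|2f|74|7e|
→ t1 |7e|16|74|bb|2f|51|18|66|
→ t2 |16|16|18|66|bb|51|18|7e|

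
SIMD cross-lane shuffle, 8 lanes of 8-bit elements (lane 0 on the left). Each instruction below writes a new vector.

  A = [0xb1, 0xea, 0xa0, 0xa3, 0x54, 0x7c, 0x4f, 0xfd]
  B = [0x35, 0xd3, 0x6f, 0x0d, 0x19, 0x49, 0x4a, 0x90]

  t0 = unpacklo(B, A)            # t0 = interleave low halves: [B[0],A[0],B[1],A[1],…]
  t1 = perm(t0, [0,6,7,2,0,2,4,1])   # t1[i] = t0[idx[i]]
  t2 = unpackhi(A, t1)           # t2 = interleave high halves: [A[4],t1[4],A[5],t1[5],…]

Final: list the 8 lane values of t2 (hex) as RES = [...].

t0 = [0x35, 0xb1, 0xd3, 0xea, 0x6f, 0xa0, 0x0d, 0xa3]
t1 = [0x35, 0x0d, 0xa3, 0xd3, 0x35, 0xd3, 0x6f, 0xb1]
t2 = [0x54, 0x35, 0x7c, 0xd3, 0x4f, 0x6f, 0xfd, 0xb1]

RES = [ 0x54  0x35  0x7c  0xd3  0x4f  0x6f  0xfd  0xb1 ]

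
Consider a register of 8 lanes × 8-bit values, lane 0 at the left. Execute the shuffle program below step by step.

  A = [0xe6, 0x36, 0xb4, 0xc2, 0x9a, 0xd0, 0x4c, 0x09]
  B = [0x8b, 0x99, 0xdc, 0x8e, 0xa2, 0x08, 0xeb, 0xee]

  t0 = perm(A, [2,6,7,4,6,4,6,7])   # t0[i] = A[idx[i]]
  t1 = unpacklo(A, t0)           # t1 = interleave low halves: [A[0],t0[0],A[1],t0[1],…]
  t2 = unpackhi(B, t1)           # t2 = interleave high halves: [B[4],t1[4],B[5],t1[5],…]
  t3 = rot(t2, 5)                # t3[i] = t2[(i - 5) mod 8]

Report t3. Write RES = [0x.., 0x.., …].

RES = [0x09, 0xeb, 0xc2, 0xee, 0x9a, 0xa2, 0xb4, 0x08]

→ t0 |b4|4c|09|9a|4c|9a|4c|09|
→ t1 |e6|b4|36|4c|b4|09|c2|9a|
→ t2 |a2|b4|08|09|eb|c2|ee|9a|
→ t3 |09|eb|c2|ee|9a|a2|b4|08|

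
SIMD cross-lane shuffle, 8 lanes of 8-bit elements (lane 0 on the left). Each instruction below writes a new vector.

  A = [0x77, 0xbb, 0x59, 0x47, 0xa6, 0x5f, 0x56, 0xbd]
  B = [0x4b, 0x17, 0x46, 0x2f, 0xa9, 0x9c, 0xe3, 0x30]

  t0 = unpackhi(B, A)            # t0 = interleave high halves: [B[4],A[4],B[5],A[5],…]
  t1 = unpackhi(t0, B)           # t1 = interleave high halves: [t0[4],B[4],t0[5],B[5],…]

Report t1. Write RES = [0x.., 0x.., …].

t0 = [0xa9, 0xa6, 0x9c, 0x5f, 0xe3, 0x56, 0x30, 0xbd]
t1 = [0xe3, 0xa9, 0x56, 0x9c, 0x30, 0xe3, 0xbd, 0x30]

RES = [ 0xe3  0xa9  0x56  0x9c  0x30  0xe3  0xbd  0x30 ]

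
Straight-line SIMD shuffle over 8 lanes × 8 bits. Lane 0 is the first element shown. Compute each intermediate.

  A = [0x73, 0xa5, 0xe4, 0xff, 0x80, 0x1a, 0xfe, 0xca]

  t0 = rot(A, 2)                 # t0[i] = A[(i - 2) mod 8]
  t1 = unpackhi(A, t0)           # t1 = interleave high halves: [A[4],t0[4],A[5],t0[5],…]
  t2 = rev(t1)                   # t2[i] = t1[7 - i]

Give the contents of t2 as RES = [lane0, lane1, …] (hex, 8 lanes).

→ t0 |fe|ca|73|a5|e4|ff|80|1a|
→ t1 |80|e4|1a|ff|fe|80|ca|1a|
→ t2 |1a|ca|80|fe|ff|1a|e4|80|

RES = [ 0x1a  0xca  0x80  0xfe  0xff  0x1a  0xe4  0x80 ]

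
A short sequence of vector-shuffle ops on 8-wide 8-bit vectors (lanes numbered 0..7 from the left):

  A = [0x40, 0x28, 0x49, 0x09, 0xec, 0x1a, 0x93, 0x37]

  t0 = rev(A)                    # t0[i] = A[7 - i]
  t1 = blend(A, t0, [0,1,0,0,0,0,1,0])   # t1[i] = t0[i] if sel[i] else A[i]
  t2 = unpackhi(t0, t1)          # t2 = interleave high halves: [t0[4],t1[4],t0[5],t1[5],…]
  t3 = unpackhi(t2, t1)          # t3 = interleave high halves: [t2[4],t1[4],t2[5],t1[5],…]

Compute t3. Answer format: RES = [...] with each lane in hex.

RES = [ 0x28  0xec  0x28  0x1a  0x40  0x28  0x37  0x37 ]

→ t0 |37|93|1a|ec|09|49|28|40|
→ t1 |40|93|49|09|ec|1a|28|37|
→ t2 |09|ec|49|1a|28|28|40|37|
→ t3 |28|ec|28|1a|40|28|37|37|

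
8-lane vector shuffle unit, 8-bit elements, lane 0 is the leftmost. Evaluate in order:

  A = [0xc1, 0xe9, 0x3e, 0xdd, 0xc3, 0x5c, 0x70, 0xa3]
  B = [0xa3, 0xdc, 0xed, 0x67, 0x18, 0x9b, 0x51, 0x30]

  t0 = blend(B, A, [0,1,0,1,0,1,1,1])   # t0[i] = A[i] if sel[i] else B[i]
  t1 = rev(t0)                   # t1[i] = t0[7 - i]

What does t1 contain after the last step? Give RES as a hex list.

→ t0 |a3|e9|ed|dd|18|5c|70|a3|
→ t1 |a3|70|5c|18|dd|ed|e9|a3|

RES = [0xa3, 0x70, 0x5c, 0x18, 0xdd, 0xed, 0xe9, 0xa3]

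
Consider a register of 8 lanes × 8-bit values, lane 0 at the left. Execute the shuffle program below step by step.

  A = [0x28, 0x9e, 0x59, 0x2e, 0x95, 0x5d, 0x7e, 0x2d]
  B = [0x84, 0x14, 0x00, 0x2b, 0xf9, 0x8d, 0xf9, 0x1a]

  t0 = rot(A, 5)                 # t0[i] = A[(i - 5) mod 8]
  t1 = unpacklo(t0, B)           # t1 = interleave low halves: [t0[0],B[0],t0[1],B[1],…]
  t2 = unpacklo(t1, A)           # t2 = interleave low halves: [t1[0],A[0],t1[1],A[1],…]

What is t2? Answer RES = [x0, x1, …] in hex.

→ t0 |2e|95|5d|7e|2d|28|9e|59|
→ t1 |2e|84|95|14|5d|00|7e|2b|
→ t2 |2e|28|84|9e|95|59|14|2e|

RES = [ 0x2e  0x28  0x84  0x9e  0x95  0x59  0x14  0x2e ]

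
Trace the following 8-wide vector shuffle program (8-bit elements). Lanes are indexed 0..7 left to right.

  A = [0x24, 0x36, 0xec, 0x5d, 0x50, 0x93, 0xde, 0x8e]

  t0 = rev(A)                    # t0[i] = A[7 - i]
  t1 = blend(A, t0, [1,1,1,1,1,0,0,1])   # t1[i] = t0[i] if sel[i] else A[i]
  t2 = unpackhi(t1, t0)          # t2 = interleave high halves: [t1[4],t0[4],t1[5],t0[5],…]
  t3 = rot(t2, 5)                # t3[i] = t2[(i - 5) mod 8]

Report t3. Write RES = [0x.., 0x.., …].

→ t0 |8e|de|93|50|5d|ec|36|24|
→ t1 |8e|de|93|50|5d|93|de|24|
→ t2 |5d|5d|93|ec|de|36|24|24|
→ t3 |ec|de|36|24|24|5d|5d|93|

RES = [0xec, 0xde, 0x36, 0x24, 0x24, 0x5d, 0x5d, 0x93]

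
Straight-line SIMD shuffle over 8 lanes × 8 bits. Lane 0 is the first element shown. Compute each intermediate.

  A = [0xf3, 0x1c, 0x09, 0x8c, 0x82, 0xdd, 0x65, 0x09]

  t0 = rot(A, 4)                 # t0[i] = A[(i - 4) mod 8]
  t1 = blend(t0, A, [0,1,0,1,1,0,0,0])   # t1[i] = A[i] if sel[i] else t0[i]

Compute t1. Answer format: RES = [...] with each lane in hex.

RES = [ 0x82  0x1c  0x65  0x8c  0x82  0x1c  0x09  0x8c ]

t0 = [0x82, 0xdd, 0x65, 0x09, 0xf3, 0x1c, 0x09, 0x8c]
t1 = [0x82, 0x1c, 0x65, 0x8c, 0x82, 0x1c, 0x09, 0x8c]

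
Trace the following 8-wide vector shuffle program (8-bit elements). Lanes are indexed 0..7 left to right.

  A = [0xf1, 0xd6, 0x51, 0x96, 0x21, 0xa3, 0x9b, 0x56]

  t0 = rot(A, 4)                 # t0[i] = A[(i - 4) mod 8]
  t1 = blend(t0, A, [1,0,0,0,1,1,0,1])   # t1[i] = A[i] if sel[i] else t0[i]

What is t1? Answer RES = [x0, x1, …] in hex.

RES = [0xf1, 0xa3, 0x9b, 0x56, 0x21, 0xa3, 0x51, 0x56]

  t0: 21 a3 9b 56 f1 d6 51 96
  t1: f1 a3 9b 56 21 a3 51 56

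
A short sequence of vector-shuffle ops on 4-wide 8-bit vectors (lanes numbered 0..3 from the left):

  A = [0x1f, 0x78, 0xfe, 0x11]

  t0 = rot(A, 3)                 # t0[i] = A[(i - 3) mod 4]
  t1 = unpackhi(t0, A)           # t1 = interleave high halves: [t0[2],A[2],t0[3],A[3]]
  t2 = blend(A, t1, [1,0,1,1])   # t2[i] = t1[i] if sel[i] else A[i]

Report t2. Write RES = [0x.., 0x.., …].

→ t0 |78|fe|11|1f|
→ t1 |11|fe|1f|11|
→ t2 |11|78|1f|11|

RES = [0x11, 0x78, 0x1f, 0x11]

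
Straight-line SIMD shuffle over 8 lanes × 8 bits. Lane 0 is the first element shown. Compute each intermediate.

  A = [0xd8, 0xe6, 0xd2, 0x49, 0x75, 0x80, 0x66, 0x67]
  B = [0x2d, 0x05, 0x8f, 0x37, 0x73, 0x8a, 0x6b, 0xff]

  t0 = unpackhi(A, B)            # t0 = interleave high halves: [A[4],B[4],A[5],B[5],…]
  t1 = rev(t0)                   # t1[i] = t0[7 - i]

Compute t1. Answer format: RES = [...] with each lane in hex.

RES = [ 0xff  0x67  0x6b  0x66  0x8a  0x80  0x73  0x75 ]

→ t0 |75|73|80|8a|66|6b|67|ff|
→ t1 |ff|67|6b|66|8a|80|73|75|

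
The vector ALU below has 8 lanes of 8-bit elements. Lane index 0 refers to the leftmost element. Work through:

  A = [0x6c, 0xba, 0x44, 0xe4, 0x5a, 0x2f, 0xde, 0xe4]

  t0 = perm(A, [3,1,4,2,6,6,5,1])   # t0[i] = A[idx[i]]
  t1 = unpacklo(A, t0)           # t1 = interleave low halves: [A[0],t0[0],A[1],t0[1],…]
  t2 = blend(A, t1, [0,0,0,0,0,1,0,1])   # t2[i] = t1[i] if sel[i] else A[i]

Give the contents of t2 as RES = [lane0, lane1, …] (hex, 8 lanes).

  t0: e4 ba 5a 44 de de 2f ba
  t1: 6c e4 ba ba 44 5a e4 44
  t2: 6c ba 44 e4 5a 5a de 44

RES = [ 0x6c  0xba  0x44  0xe4  0x5a  0x5a  0xde  0x44 ]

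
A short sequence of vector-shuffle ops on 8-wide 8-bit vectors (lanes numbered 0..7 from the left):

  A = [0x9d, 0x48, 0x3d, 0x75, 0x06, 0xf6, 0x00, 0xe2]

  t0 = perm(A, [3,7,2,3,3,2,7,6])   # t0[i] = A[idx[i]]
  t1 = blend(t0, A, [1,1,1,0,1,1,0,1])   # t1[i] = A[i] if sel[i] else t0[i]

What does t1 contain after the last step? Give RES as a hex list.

RES = [ 0x9d  0x48  0x3d  0x75  0x06  0xf6  0xe2  0xe2 ]

t0 = [0x75, 0xe2, 0x3d, 0x75, 0x75, 0x3d, 0xe2, 0x00]
t1 = [0x9d, 0x48, 0x3d, 0x75, 0x06, 0xf6, 0xe2, 0xe2]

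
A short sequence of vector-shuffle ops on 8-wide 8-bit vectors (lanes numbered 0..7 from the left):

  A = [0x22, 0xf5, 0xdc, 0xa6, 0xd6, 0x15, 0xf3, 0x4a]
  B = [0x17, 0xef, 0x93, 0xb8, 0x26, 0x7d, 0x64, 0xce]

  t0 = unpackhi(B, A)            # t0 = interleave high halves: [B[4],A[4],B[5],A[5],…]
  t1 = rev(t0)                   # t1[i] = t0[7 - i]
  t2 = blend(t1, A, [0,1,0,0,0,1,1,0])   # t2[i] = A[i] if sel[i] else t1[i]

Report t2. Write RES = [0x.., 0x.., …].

RES = [ 0x4a  0xf5  0xf3  0x64  0x15  0x15  0xf3  0x26 ]

t0 = [0x26, 0xd6, 0x7d, 0x15, 0x64, 0xf3, 0xce, 0x4a]
t1 = [0x4a, 0xce, 0xf3, 0x64, 0x15, 0x7d, 0xd6, 0x26]
t2 = [0x4a, 0xf5, 0xf3, 0x64, 0x15, 0x15, 0xf3, 0x26]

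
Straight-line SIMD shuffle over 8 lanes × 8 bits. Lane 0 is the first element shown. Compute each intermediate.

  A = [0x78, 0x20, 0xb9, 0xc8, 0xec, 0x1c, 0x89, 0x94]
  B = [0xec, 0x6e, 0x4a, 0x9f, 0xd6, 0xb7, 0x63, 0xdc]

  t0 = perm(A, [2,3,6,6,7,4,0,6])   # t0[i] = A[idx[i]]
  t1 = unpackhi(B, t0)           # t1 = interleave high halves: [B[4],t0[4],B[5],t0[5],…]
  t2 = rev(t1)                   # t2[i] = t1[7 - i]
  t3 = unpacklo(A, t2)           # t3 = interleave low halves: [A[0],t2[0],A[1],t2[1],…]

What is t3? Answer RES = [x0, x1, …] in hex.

RES = [ 0x78  0x89  0x20  0xdc  0xb9  0x78  0xc8  0x63 ]

t0 = [0xb9, 0xc8, 0x89, 0x89, 0x94, 0xec, 0x78, 0x89]
t1 = [0xd6, 0x94, 0xb7, 0xec, 0x63, 0x78, 0xdc, 0x89]
t2 = [0x89, 0xdc, 0x78, 0x63, 0xec, 0xb7, 0x94, 0xd6]
t3 = [0x78, 0x89, 0x20, 0xdc, 0xb9, 0x78, 0xc8, 0x63]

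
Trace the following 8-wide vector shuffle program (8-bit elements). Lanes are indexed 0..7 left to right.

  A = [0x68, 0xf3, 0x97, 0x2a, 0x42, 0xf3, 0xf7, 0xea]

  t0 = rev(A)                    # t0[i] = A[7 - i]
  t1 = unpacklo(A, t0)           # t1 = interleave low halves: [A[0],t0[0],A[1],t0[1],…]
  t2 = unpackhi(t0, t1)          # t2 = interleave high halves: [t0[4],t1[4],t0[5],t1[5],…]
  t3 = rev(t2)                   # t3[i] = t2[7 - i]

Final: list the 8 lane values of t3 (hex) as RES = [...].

RES = [ 0x42  0x68  0x2a  0xf3  0xf3  0x97  0x97  0x2a ]

  t0: ea f7 f3 42 2a 97 f3 68
  t1: 68 ea f3 f7 97 f3 2a 42
  t2: 2a 97 97 f3 f3 2a 68 42
  t3: 42 68 2a f3 f3 97 97 2a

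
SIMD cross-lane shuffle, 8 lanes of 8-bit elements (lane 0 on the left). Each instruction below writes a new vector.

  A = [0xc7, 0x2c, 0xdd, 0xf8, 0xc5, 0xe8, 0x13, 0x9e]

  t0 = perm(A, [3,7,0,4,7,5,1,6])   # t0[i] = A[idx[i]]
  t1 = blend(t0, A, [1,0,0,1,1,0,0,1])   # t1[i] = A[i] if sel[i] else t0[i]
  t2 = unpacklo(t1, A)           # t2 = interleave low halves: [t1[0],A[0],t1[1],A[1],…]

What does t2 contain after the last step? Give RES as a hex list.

t0 = [0xf8, 0x9e, 0xc7, 0xc5, 0x9e, 0xe8, 0x2c, 0x13]
t1 = [0xc7, 0x9e, 0xc7, 0xf8, 0xc5, 0xe8, 0x2c, 0x9e]
t2 = [0xc7, 0xc7, 0x9e, 0x2c, 0xc7, 0xdd, 0xf8, 0xf8]

RES = [ 0xc7  0xc7  0x9e  0x2c  0xc7  0xdd  0xf8  0xf8 ]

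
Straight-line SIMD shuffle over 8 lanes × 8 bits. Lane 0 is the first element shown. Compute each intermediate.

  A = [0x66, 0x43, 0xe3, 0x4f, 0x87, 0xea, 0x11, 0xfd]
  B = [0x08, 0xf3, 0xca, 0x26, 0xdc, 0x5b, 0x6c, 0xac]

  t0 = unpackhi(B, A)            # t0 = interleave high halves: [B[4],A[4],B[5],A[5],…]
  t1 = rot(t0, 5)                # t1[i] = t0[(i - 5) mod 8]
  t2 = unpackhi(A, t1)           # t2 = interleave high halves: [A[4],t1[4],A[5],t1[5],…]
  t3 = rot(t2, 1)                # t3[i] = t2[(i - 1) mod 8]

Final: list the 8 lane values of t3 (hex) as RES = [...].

→ t0 |dc|87|5b|ea|6c|11|ac|fd|
→ t1 |ea|6c|11|ac|fd|dc|87|5b|
→ t2 |87|fd|ea|dc|11|87|fd|5b|
→ t3 |5b|87|fd|ea|dc|11|87|fd|

RES = [ 0x5b  0x87  0xfd  0xea  0xdc  0x11  0x87  0xfd ]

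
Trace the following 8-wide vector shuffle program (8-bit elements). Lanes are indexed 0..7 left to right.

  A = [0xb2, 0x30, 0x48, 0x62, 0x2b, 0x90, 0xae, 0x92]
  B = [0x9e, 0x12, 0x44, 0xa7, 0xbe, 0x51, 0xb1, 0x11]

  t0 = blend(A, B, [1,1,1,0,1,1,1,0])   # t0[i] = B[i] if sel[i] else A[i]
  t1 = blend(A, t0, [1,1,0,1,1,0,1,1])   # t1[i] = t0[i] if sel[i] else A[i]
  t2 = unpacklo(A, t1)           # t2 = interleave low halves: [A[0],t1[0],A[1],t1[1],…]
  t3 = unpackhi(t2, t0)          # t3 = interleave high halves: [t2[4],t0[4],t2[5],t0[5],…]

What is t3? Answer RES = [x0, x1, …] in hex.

→ t0 |9e|12|44|62|be|51|b1|92|
→ t1 |9e|12|48|62|be|90|b1|92|
→ t2 |b2|9e|30|12|48|48|62|62|
→ t3 |48|be|48|51|62|b1|62|92|

RES = [0x48, 0xbe, 0x48, 0x51, 0x62, 0xb1, 0x62, 0x92]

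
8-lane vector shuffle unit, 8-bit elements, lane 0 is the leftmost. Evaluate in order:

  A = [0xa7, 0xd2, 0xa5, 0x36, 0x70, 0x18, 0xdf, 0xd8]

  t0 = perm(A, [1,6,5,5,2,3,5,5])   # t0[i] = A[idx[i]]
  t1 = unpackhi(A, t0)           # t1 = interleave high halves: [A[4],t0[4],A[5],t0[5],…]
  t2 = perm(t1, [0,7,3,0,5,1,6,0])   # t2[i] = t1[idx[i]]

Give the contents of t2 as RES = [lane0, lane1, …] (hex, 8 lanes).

RES = [0x70, 0x18, 0x36, 0x70, 0x18, 0xa5, 0xd8, 0x70]

  t0: d2 df 18 18 a5 36 18 18
  t1: 70 a5 18 36 df 18 d8 18
  t2: 70 18 36 70 18 a5 d8 70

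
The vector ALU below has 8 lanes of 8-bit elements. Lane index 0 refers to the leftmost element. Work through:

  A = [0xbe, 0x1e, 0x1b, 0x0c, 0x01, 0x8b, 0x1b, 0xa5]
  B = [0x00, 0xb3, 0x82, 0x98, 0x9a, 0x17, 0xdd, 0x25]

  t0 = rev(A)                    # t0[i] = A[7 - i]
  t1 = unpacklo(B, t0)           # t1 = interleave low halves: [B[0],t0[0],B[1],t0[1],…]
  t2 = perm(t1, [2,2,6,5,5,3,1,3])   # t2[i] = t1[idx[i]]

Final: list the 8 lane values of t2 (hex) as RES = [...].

RES = [0xb3, 0xb3, 0x98, 0x8b, 0x8b, 0x1b, 0xa5, 0x1b]

t0 = [0xa5, 0x1b, 0x8b, 0x01, 0x0c, 0x1b, 0x1e, 0xbe]
t1 = [0x00, 0xa5, 0xb3, 0x1b, 0x82, 0x8b, 0x98, 0x01]
t2 = [0xb3, 0xb3, 0x98, 0x8b, 0x8b, 0x1b, 0xa5, 0x1b]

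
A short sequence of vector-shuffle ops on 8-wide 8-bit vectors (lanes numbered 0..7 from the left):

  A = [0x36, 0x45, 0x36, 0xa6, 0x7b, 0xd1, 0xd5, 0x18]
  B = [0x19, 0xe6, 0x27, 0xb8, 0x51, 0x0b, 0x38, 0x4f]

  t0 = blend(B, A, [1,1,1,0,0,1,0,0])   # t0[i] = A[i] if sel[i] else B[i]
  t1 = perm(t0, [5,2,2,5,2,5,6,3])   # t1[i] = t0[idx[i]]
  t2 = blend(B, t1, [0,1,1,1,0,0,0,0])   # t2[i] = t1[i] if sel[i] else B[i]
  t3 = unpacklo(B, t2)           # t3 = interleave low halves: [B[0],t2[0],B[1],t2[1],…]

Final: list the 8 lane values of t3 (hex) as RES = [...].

RES = [0x19, 0x19, 0xe6, 0x36, 0x27, 0x36, 0xb8, 0xd1]

→ t0 |36|45|36|b8|51|d1|38|4f|
→ t1 |d1|36|36|d1|36|d1|38|b8|
→ t2 |19|36|36|d1|51|0b|38|4f|
→ t3 |19|19|e6|36|27|36|b8|d1|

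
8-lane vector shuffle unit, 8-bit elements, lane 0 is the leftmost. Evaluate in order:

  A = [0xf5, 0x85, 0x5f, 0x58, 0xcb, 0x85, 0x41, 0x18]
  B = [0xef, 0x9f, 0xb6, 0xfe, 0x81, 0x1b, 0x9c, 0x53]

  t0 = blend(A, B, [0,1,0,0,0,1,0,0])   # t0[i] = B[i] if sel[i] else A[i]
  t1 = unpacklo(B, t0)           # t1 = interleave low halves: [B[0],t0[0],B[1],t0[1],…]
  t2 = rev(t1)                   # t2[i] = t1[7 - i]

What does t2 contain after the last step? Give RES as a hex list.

RES = [ 0x58  0xfe  0x5f  0xb6  0x9f  0x9f  0xf5  0xef ]

  t0: f5 9f 5f 58 cb 1b 41 18
  t1: ef f5 9f 9f b6 5f fe 58
  t2: 58 fe 5f b6 9f 9f f5 ef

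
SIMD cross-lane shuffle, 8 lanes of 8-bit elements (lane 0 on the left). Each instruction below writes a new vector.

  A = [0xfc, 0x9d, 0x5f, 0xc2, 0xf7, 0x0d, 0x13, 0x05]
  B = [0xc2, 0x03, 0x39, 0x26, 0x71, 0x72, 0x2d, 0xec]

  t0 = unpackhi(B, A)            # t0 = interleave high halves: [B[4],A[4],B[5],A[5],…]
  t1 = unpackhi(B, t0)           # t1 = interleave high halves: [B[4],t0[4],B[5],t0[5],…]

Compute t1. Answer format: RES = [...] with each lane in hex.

RES = [0x71, 0x2d, 0x72, 0x13, 0x2d, 0xec, 0xec, 0x05]

→ t0 |71|f7|72|0d|2d|13|ec|05|
→ t1 |71|2d|72|13|2d|ec|ec|05|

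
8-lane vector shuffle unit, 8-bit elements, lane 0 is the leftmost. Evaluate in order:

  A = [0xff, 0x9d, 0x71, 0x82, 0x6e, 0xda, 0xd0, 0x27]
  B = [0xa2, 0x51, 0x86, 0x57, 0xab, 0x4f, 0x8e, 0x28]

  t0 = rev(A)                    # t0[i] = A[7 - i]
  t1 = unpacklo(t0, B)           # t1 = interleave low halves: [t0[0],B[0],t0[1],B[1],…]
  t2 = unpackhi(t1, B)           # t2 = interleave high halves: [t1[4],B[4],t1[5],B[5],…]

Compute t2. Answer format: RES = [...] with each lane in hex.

RES = [ 0xda  0xab  0x86  0x4f  0x6e  0x8e  0x57  0x28 ]

→ t0 |27|d0|da|6e|82|71|9d|ff|
→ t1 |27|a2|d0|51|da|86|6e|57|
→ t2 |da|ab|86|4f|6e|8e|57|28|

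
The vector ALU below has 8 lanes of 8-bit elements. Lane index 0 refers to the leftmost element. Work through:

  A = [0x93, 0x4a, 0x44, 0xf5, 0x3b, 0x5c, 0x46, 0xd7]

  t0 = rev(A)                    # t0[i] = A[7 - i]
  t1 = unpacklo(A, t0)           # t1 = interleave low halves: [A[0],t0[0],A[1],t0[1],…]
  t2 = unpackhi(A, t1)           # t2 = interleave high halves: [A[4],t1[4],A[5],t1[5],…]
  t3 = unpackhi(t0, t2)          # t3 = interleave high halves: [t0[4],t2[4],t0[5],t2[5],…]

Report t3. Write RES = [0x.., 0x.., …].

RES = [ 0xf5  0x46  0x44  0xf5  0x4a  0xd7  0x93  0x3b ]

  t0: d7 46 5c 3b f5 44 4a 93
  t1: 93 d7 4a 46 44 5c f5 3b
  t2: 3b 44 5c 5c 46 f5 d7 3b
  t3: f5 46 44 f5 4a d7 93 3b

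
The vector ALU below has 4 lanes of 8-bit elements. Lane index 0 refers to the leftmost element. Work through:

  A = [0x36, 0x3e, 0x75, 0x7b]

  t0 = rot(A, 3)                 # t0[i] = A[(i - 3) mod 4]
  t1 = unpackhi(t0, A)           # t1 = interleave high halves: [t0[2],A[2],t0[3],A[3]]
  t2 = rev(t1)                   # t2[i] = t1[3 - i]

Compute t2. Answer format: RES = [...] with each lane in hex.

→ t0 |3e|75|7b|36|
→ t1 |7b|75|36|7b|
→ t2 |7b|36|75|7b|

RES = [ 0x7b  0x36  0x75  0x7b ]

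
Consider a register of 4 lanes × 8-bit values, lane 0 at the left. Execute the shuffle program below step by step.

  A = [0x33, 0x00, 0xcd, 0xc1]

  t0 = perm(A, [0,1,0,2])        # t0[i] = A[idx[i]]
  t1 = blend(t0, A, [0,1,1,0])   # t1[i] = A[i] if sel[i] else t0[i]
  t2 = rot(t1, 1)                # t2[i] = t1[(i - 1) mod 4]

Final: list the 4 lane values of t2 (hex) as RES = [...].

RES = [ 0xcd  0x33  0x00  0xcd ]

→ t0 |33|00|33|cd|
→ t1 |33|00|cd|cd|
→ t2 |cd|33|00|cd|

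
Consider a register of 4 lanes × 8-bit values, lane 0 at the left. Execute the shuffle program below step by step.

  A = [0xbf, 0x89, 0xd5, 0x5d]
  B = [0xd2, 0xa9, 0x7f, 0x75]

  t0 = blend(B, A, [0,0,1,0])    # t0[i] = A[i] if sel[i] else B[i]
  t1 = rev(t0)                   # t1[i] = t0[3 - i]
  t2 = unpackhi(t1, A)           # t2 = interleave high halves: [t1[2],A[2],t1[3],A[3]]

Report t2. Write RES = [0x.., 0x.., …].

  t0: d2 a9 d5 75
  t1: 75 d5 a9 d2
  t2: a9 d5 d2 5d

RES = [0xa9, 0xd5, 0xd2, 0x5d]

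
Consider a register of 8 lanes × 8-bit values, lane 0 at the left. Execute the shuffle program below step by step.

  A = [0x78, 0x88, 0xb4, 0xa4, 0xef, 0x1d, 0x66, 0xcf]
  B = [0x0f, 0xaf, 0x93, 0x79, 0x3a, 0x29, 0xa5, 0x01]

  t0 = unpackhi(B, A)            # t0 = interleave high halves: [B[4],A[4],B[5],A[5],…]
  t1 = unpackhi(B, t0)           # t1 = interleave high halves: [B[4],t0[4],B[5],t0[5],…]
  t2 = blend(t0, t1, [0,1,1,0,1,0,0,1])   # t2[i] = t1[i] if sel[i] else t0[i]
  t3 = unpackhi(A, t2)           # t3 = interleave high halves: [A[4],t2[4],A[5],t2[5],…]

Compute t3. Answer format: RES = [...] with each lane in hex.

→ t0 |3a|ef|29|1d|a5|66|01|cf|
→ t1 |3a|a5|29|66|a5|01|01|cf|
→ t2 |3a|a5|29|1d|a5|66|01|cf|
→ t3 |ef|a5|1d|66|66|01|cf|cf|

RES = [ 0xef  0xa5  0x1d  0x66  0x66  0x01  0xcf  0xcf ]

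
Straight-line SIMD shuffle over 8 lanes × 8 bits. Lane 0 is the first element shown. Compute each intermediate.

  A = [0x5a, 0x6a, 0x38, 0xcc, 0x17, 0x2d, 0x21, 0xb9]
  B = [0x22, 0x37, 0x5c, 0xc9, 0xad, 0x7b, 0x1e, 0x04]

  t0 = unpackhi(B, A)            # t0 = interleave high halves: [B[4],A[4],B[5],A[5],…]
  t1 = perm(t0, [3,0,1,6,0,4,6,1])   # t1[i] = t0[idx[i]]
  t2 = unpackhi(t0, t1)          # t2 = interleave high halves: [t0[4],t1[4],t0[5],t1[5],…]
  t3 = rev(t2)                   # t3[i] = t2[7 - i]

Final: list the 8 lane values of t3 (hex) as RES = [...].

→ t0 |ad|17|7b|2d|1e|21|04|b9|
→ t1 |2d|ad|17|04|ad|1e|04|17|
→ t2 |1e|ad|21|1e|04|04|b9|17|
→ t3 |17|b9|04|04|1e|21|ad|1e|

RES = [0x17, 0xb9, 0x04, 0x04, 0x1e, 0x21, 0xad, 0x1e]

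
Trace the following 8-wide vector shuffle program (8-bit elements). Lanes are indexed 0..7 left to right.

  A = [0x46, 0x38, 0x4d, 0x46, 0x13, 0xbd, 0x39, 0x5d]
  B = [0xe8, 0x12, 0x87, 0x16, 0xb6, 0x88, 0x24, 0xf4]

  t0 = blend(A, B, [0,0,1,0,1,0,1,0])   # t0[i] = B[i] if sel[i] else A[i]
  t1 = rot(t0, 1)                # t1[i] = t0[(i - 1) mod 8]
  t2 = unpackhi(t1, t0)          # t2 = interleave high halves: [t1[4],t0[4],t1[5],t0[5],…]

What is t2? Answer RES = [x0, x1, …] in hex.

RES = [0x46, 0xb6, 0xb6, 0xbd, 0xbd, 0x24, 0x24, 0x5d]

  t0: 46 38 87 46 b6 bd 24 5d
  t1: 5d 46 38 87 46 b6 bd 24
  t2: 46 b6 b6 bd bd 24 24 5d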